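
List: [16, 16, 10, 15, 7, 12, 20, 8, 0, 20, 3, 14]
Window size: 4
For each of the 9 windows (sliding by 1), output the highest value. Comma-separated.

(16, 16, 10, 15) → max 16
(16, 10, 15, 7) → max 16
(10, 15, 7, 12) → max 15
(15, 7, 12, 20) → max 20
(7, 12, 20, 8) → max 20
(12, 20, 8, 0) → max 20
(20, 8, 0, 20) → max 20
(8, 0, 20, 3) → max 20
(0, 20, 3, 14) → max 20

16, 16, 15, 20, 20, 20, 20, 20, 20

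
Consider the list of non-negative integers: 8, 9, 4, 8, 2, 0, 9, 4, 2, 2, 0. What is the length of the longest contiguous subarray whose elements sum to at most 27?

8

→ 8: sum 8, len 1
→ 9: sum 17, len 2
→ 4: sum 21, len 3
→ 8 (dropped 8): sum 21, len 3
→ 2: sum 23, len 4
→ 0: sum 23, len 5
→ 9 (dropped 9): sum 23, len 5
→ 4: sum 27, len 6
→ 2 (dropped 4): sum 25, len 6
→ 2: sum 27, len 7
→ 0: sum 27, len 8
Longest length seen: 8.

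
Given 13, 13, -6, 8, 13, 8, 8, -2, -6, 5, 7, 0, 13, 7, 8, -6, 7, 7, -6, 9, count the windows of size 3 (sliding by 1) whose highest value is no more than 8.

(13, 13, -6) → max 13
(13, -6, 8) → max 13
(-6, 8, 13) → max 13
(8, 13, 8) → max 13
(13, 8, 8) → max 13
(8, 8, -2) → max 8  ≤ 8 ✓
(8, -2, -6) → max 8  ≤ 8 ✓
(-2, -6, 5) → max 5  ≤ 8 ✓
(-6, 5, 7) → max 7  ≤ 8 ✓
(5, 7, 0) → max 7  ≤ 8 ✓
(7, 0, 13) → max 13
(0, 13, 7) → max 13
(13, 7, 8) → max 13
(7, 8, -6) → max 8  ≤ 8 ✓
(8, -6, 7) → max 8  ≤ 8 ✓
(-6, 7, 7) → max 7  ≤ 8 ✓
(7, 7, -6) → max 7  ≤ 8 ✓
(7, -6, 9) → max 9
9 windows satisfy the condition.

9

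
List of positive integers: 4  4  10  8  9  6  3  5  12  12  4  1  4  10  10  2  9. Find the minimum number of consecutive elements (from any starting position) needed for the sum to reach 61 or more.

Extend right; whenever the sum reaches 61, record the length and shrink from the left:
add 4: running sum 4 < 61
add 4: running sum 8 < 61
add 10: running sum 18 < 61
add 8: running sum 26 < 61
add 9: running sum 35 < 61
add 6: running sum 41 < 61
add 3: running sum 44 < 61
add 5: running sum 49 < 61
add 12: shortest ending here [4, 4, 10, 8, 9, 6, 3, 5, 12] sum 61, len 9
add 12: shortest ending here [10, 8, 9, 6, 3, 5, 12, 12] sum 65, len 8
add 4: shortest ending here [10, 8, 9, 6, 3, 5, 12, 12, 4] sum 69, len 9
add 1: shortest ending here [10, 8, 9, 6, 3, 5, 12, 12, 4, 1] sum 70, len 10
add 4: shortest ending here [8, 9, 6, 3, 5, 12, 12, 4, 1, 4] sum 64, len 10
add 10: shortest ending here [9, 6, 3, 5, 12, 12, 4, 1, 4, 10] sum 66, len 10
add 10: shortest ending here [3, 5, 12, 12, 4, 1, 4, 10, 10] sum 61, len 9
add 2: shortest ending here [3, 5, 12, 12, 4, 1, 4, 10, 10, 2] sum 63, len 10
add 9: shortest ending here [12, 12, 4, 1, 4, 10, 10, 2, 9] sum 64, len 9
Shortest qualifying length: 8.

8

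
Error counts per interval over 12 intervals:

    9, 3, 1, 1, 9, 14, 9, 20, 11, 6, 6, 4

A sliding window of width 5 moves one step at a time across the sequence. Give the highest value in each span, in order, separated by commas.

[9, 3, 1, 1, 9] → max 9
[3, 1, 1, 9, 14] → max 14
[1, 1, 9, 14, 9] → max 14
[1, 9, 14, 9, 20] → max 20
[9, 14, 9, 20, 11] → max 20
[14, 9, 20, 11, 6] → max 20
[9, 20, 11, 6, 6] → max 20
[20, 11, 6, 6, 4] → max 20

9, 14, 14, 20, 20, 20, 20, 20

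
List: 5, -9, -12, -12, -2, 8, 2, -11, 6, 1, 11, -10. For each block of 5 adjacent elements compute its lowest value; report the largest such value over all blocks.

-11

[5, -9, -12, -12, -2] → min -12
[-9, -12, -12, -2, 8] → min -12
[-12, -12, -2, 8, 2] → min -12
[-12, -2, 8, 2, -11] → min -12
[-2, 8, 2, -11, 6] → min -11
[8, 2, -11, 6, 1] → min -11
[2, -11, 6, 1, 11] → min -11
[-11, 6, 1, 11, -10] → min -11
Largest of these is -11.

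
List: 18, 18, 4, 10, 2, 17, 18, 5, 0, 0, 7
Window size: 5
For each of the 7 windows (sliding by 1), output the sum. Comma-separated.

(18, 18, 4, 10, 2) → sum 52
(18, 4, 10, 2, 17) → sum 51
(4, 10, 2, 17, 18) → sum 51
(10, 2, 17, 18, 5) → sum 52
(2, 17, 18, 5, 0) → sum 42
(17, 18, 5, 0, 0) → sum 40
(18, 5, 0, 0, 7) → sum 30

52, 51, 51, 52, 42, 40, 30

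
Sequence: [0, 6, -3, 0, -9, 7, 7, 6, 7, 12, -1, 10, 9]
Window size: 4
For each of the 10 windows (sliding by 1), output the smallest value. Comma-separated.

-3, -9, -9, -9, -9, 6, 6, -1, -1, -1

0 6 -3 0 → min -3
6 -3 0 -9 → min -9
-3 0 -9 7 → min -9
0 -9 7 7 → min -9
-9 7 7 6 → min -9
7 7 6 7 → min 6
7 6 7 12 → min 6
6 7 12 -1 → min -1
7 12 -1 10 → min -1
12 -1 10 9 → min -1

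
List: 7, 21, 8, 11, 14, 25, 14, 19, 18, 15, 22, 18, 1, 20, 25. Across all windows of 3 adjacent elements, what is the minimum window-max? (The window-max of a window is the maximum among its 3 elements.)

Window maxs for each of the 13 positions:
[7, 21, 8] → max 21
[21, 8, 11] → max 21
[8, 11, 14] → max 14
[11, 14, 25] → max 25
[14, 25, 14] → max 25
[25, 14, 19] → max 25
[14, 19, 18] → max 19
[19, 18, 15] → max 19
[18, 15, 22] → max 22
[15, 22, 18] → max 22
[22, 18, 1] → max 22
[18, 1, 20] → max 20
[1, 20, 25] → max 25
Minimum of these is 14.

14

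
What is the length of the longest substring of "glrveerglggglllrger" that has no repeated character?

add g: [g] len 1
add l: [g, l] len 2
add r: [g, l, r] len 3
add v: [g, l, r, v] len 4
add e: [g, l, r, v, e] len 5
add e (repeat e, move left end past it): [e] len 1
add r: [e, r] len 2
add g: [e, r, g] len 3
add l: [e, r, g, l] len 4
add g (repeat g, move left end past it): [l, g] len 2
add g (repeat g, move left end past it): [g] len 1
add g (repeat g, move left end past it): [g] len 1
add l: [g, l] len 2
add l (repeat l, move left end past it): [l] len 1
add l (repeat l, move left end past it): [l] len 1
add r: [l, r] len 2
add g: [l, r, g] len 3
add e: [l, r, g, e] len 4
add r (repeat r, move left end past it): [g, e, r] len 3
Longest all-distinct length: 5.

5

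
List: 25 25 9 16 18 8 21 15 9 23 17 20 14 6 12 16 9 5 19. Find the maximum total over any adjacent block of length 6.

Each size-6 window and its sum:
25 25 9 16 18 8 → sum 101
25 9 16 18 8 21 → sum 97
9 16 18 8 21 15 → sum 87
16 18 8 21 15 9 → sum 87
18 8 21 15 9 23 → sum 94
8 21 15 9 23 17 → sum 93
21 15 9 23 17 20 → sum 105
15 9 23 17 20 14 → sum 98
9 23 17 20 14 6 → sum 89
23 17 20 14 6 12 → sum 92
17 20 14 6 12 16 → sum 85
20 14 6 12 16 9 → sum 77
14 6 12 16 9 5 → sum 62
6 12 16 9 5 19 → sum 67
Maximum of these is 105.

105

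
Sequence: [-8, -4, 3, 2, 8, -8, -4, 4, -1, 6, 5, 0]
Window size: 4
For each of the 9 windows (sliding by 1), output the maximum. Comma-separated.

3, 8, 8, 8, 8, 4, 6, 6, 6

(-8, -4, 3, 2) → max 3
(-4, 3, 2, 8) → max 8
(3, 2, 8, -8) → max 8
(2, 8, -8, -4) → max 8
(8, -8, -4, 4) → max 8
(-8, -4, 4, -1) → max 4
(-4, 4, -1, 6) → max 6
(4, -1, 6, 5) → max 6
(-1, 6, 5, 0) → max 6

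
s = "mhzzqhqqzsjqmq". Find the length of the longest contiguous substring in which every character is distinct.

5

add m: [m] len 1
add h: [m, h] len 2
add z: [m, h, z] len 3
add z (repeat z, move left end past it): [z] len 1
add q: [z, q] len 2
add h: [z, q, h] len 3
add q (repeat q, move left end past it): [h, q] len 2
add q (repeat q, move left end past it): [q] len 1
add z: [q, z] len 2
add s: [q, z, s] len 3
add j: [q, z, s, j] len 4
add q (repeat q, move left end past it): [z, s, j, q] len 4
add m: [z, s, j, q, m] len 5
add q (repeat q, move left end past it): [m, q] len 2
Longest all-distinct length: 5.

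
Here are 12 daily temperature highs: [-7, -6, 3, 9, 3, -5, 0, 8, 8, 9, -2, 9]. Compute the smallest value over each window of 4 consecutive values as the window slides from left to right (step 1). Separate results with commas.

-7, -6, -5, -5, -5, -5, 0, -2, -2

-7 -6 3 9 → min -7
-6 3 9 3 → min -6
3 9 3 -5 → min -5
9 3 -5 0 → min -5
3 -5 0 8 → min -5
-5 0 8 8 → min -5
0 8 8 9 → min 0
8 8 9 -2 → min -2
8 9 -2 9 → min -2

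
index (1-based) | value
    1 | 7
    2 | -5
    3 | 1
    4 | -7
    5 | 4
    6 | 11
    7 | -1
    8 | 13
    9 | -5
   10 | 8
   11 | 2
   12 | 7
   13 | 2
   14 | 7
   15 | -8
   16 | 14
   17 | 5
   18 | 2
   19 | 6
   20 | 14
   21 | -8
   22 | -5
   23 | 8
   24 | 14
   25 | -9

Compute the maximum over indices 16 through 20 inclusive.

Elements at indices 16..20: 14, 5, 2, 6, 14
max(14, 5, 2, 6, 14) = 14

14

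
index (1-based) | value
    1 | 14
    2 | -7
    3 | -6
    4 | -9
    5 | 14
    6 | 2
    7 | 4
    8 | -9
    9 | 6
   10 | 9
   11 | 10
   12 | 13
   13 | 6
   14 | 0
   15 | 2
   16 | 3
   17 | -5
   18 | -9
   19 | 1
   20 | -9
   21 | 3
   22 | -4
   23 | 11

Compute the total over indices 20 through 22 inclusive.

Elements at indices 20..22: -9, 3, -4
sum(-9, 3, -4) = -10

-10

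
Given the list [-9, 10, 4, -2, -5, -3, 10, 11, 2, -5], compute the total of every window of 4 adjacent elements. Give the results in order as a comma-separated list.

-9 10 4 -2 → sum 3
10 4 -2 -5 → sum 7
4 -2 -5 -3 → sum -6
-2 -5 -3 10 → sum 0
-5 -3 10 11 → sum 13
-3 10 11 2 → sum 20
10 11 2 -5 → sum 18

3, 7, -6, 0, 13, 20, 18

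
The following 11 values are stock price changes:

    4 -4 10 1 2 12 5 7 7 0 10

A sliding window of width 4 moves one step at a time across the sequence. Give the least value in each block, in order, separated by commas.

-4, -4, 1, 1, 2, 5, 0, 0

(4, -4, 10, 1) → min -4
(-4, 10, 1, 2) → min -4
(10, 1, 2, 12) → min 1
(1, 2, 12, 5) → min 1
(2, 12, 5, 7) → min 2
(12, 5, 7, 7) → min 5
(5, 7, 7, 0) → min 0
(7, 7, 0, 10) → min 0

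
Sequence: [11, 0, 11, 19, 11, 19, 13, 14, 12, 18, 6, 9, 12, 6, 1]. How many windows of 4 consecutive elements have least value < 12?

(11, 0, 11, 19) → min 0  < 12 ✓
(0, 11, 19, 11) → min 0  < 12 ✓
(11, 19, 11, 19) → min 11  < 12 ✓
(19, 11, 19, 13) → min 11  < 12 ✓
(11, 19, 13, 14) → min 11  < 12 ✓
(19, 13, 14, 12) → min 12
(13, 14, 12, 18) → min 12
(14, 12, 18, 6) → min 6  < 12 ✓
(12, 18, 6, 9) → min 6  < 12 ✓
(18, 6, 9, 12) → min 6  < 12 ✓
(6, 9, 12, 6) → min 6  < 12 ✓
(9, 12, 6, 1) → min 1  < 12 ✓
10 windows satisfy the condition.

10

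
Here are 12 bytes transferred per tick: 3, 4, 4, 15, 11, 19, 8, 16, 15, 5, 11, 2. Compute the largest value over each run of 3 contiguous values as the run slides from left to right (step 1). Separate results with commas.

[3, 4, 4] → max 4
[4, 4, 15] → max 15
[4, 15, 11] → max 15
[15, 11, 19] → max 19
[11, 19, 8] → max 19
[19, 8, 16] → max 19
[8, 16, 15] → max 16
[16, 15, 5] → max 16
[15, 5, 11] → max 15
[5, 11, 2] → max 11

4, 15, 15, 19, 19, 19, 16, 16, 15, 11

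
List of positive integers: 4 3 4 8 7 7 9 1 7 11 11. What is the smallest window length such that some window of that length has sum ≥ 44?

6

add 4: running sum 4 < 44
add 3: running sum 7 < 44
add 4: running sum 11 < 44
add 8: running sum 19 < 44
add 7: running sum 26 < 44
add 7: running sum 33 < 44
add 9: running sum 42 < 44
add 1: running sum 43 < 44
end 8: [3, 4, 8, 7, 7, 9, 1, 7] sum 46, len 8
end 9: [8, 7, 7, 9, 1, 7, 11] sum 50, len 7
end 10: [7, 9, 1, 7, 11, 11] sum 46, len 6
Shortest qualifying length: 6.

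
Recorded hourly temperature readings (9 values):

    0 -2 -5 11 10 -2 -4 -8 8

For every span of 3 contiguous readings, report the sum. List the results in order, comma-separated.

-7, 4, 16, 19, 4, -14, -4

(0, -2, -5) → sum -7
(-2, -5, 11) → sum 4
(-5, 11, 10) → sum 16
(11, 10, -2) → sum 19
(10, -2, -4) → sum 4
(-2, -4, -8) → sum -14
(-4, -8, 8) → sum -4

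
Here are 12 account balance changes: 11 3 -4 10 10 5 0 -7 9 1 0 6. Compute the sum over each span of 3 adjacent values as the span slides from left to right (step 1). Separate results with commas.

[11, 3, -4] → sum 10
[3, -4, 10] → sum 9
[-4, 10, 10] → sum 16
[10, 10, 5] → sum 25
[10, 5, 0] → sum 15
[5, 0, -7] → sum -2
[0, -7, 9] → sum 2
[-7, 9, 1] → sum 3
[9, 1, 0] → sum 10
[1, 0, 6] → sum 7

10, 9, 16, 25, 15, -2, 2, 3, 10, 7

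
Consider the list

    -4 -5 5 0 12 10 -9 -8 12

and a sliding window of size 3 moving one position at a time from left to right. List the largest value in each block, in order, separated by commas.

5, 5, 12, 12, 12, 10, 12

(-4, -5, 5) → max 5
(-5, 5, 0) → max 5
(5, 0, 12) → max 12
(0, 12, 10) → max 12
(12, 10, -9) → max 12
(10, -9, -8) → max 10
(-9, -8, 12) → max 12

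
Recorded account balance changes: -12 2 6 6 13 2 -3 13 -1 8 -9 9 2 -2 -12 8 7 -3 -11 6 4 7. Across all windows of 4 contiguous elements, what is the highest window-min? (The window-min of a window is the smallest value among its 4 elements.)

(-12, 2, 6, 6) → min -12
(2, 6, 6, 13) → min 2
(6, 6, 13, 2) → min 2
(6, 13, 2, -3) → min -3
(13, 2, -3, 13) → min -3
(2, -3, 13, -1) → min -3
(-3, 13, -1, 8) → min -3
(13, -1, 8, -9) → min -9
(-1, 8, -9, 9) → min -9
(8, -9, 9, 2) → min -9
(-9, 9, 2, -2) → min -9
(9, 2, -2, -12) → min -12
(2, -2, -12, 8) → min -12
(-2, -12, 8, 7) → min -12
(-12, 8, 7, -3) → min -12
(8, 7, -3, -11) → min -11
(7, -3, -11, 6) → min -11
(-3, -11, 6, 4) → min -11
(-11, 6, 4, 7) → min -11
Highest of these is 2.

2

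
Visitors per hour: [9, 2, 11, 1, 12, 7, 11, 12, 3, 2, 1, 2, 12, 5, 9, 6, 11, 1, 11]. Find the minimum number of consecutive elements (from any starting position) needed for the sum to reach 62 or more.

8

add 9: running sum 9 < 62
add 2: running sum 11 < 62
add 11: running sum 22 < 62
add 1: running sum 23 < 62
add 12: running sum 35 < 62
add 7: running sum 42 < 62
add 11: running sum 53 < 62
end 7: [9, 2, 11, 1, 12, 7, 11, 12] sum 65, len 8
end 8: [9, 2, 11, 1, 12, 7, 11, 12, 3] sum 68, len 9
end 9: [9, 2, 11, 1, 12, 7, 11, 12, 3, 2] sum 70, len 10
end 10: [2, 11, 1, 12, 7, 11, 12, 3, 2, 1] sum 62, len 10
end 11: [11, 1, 12, 7, 11, 12, 3, 2, 1, 2] sum 62, len 10
end 12: [12, 7, 11, 12, 3, 2, 1, 2, 12] sum 62, len 9
end 13: [12, 7, 11, 12, 3, 2, 1, 2, 12, 5] sum 67, len 10
end 14: [7, 11, 12, 3, 2, 1, 2, 12, 5, 9] sum 64, len 10
end 15: [11, 12, 3, 2, 1, 2, 12, 5, 9, 6] sum 63, len 10
end 16: [12, 3, 2, 1, 2, 12, 5, 9, 6, 11] sum 63, len 10
end 17: [12, 3, 2, 1, 2, 12, 5, 9, 6, 11, 1] sum 64, len 11
end 18: [3, 2, 1, 2, 12, 5, 9, 6, 11, 1, 11] sum 63, len 11
Shortest qualifying length: 8.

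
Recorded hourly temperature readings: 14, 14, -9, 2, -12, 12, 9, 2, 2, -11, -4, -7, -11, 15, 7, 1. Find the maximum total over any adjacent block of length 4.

[14, 14, -9, 2] → sum 21
[14, -9, 2, -12] → sum -5
[-9, 2, -12, 12] → sum -7
[2, -12, 12, 9] → sum 11
[-12, 12, 9, 2] → sum 11
[12, 9, 2, 2] → sum 25
[9, 2, 2, -11] → sum 2
[2, 2, -11, -4] → sum -11
[2, -11, -4, -7] → sum -20
[-11, -4, -7, -11] → sum -33
[-4, -7, -11, 15] → sum -7
[-7, -11, 15, 7] → sum 4
[-11, 15, 7, 1] → sum 12
Maximum of these is 25.

25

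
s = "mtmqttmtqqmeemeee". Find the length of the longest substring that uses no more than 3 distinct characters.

[m] 1 distinct, len 1
[m, t] 2 distinct, len 2
[m, t, m] 2 distinct, len 3
[m, t, m, q] 3 distinct, len 4
[m, t, m, q, t] 3 distinct, len 5
[m, t, m, q, t, t] 3 distinct, len 6
[m, t, m, q, t, t, m] 3 distinct, len 7
[m, t, m, q, t, t, m, t] 3 distinct, len 8
[m, t, m, q, t, t, m, t, q] 3 distinct, len 9
[m, t, m, q, t, t, m, t, q, q] 3 distinct, len 10
[m, t, m, q, t, t, m, t, q, q, m] 3 distinct, len 11
[q, q, m, e] 3 distinct, len 4
[q, q, m, e, e] 3 distinct, len 5
[q, q, m, e, e, m] 3 distinct, len 6
[q, q, m, e, e, m, e] 3 distinct, len 7
[q, q, m, e, e, m, e, e] 3 distinct, len 8
[q, q, m, e, e, m, e, e, e] 3 distinct, len 9
Longest length with ≤3 distinct: 11.

11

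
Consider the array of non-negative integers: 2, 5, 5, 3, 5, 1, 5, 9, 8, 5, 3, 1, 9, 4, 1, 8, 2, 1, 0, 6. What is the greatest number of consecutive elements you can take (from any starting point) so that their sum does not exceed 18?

→ 2: sum 2, len 1
→ 5: sum 7, len 2
→ 5: sum 12, len 3
→ 3: sum 15, len 4
→ 5 (dropped 2): sum 18, len 4
→ 1 (dropped 5): sum 14, len 4
→ 5 (dropped 5): sum 14, len 4
→ 9 (dropped 3, 5): sum 15, len 3
→ 8 (dropped 1, 5): sum 17, len 2
→ 5 (dropped 9): sum 13, len 2
→ 3: sum 16, len 3
→ 1: sum 17, len 4
→ 9 (dropped 8): sum 18, len 4
→ 4 (dropped 5): sum 17, len 4
→ 1: sum 18, len 5
→ 8 (dropped 3, 1, 9): sum 13, len 3
→ 2: sum 15, len 4
→ 1: sum 16, len 5
→ 0: sum 16, len 6
→ 6 (dropped 4): sum 18, len 6
Longest length seen: 6.

6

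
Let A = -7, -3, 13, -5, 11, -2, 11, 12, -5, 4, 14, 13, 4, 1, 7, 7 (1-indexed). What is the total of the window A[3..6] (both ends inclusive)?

17

Elements at indices 3..6: 13, -5, 11, -2
sum(13, -5, 11, -2) = 17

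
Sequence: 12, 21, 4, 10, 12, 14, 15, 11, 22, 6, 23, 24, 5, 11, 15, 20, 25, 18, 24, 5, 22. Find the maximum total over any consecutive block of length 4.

Window sums for each of the 18 positions:
[12, 21, 4, 10] → sum 47
[21, 4, 10, 12] → sum 47
[4, 10, 12, 14] → sum 40
[10, 12, 14, 15] → sum 51
[12, 14, 15, 11] → sum 52
[14, 15, 11, 22] → sum 62
[15, 11, 22, 6] → sum 54
[11, 22, 6, 23] → sum 62
[22, 6, 23, 24] → sum 75
[6, 23, 24, 5] → sum 58
[23, 24, 5, 11] → sum 63
[24, 5, 11, 15] → sum 55
[5, 11, 15, 20] → sum 51
[11, 15, 20, 25] → sum 71
[15, 20, 25, 18] → sum 78
[20, 25, 18, 24] → sum 87
[25, 18, 24, 5] → sum 72
[18, 24, 5, 22] → sum 69
Maximum of these is 87.

87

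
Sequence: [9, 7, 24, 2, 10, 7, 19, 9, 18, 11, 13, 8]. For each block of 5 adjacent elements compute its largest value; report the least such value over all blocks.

18

Each size-5 window and its max:
(9, 7, 24, 2, 10) → max 24
(7, 24, 2, 10, 7) → max 24
(24, 2, 10, 7, 19) → max 24
(2, 10, 7, 19, 9) → max 19
(10, 7, 19, 9, 18) → max 19
(7, 19, 9, 18, 11) → max 19
(19, 9, 18, 11, 13) → max 19
(9, 18, 11, 13, 8) → max 18
Least of these is 18.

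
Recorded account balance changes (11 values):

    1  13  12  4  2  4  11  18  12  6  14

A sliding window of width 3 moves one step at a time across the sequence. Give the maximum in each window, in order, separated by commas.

Sliding a size-3 window across the 11 values:
1 13 12 → max 13
13 12 4 → max 13
12 4 2 → max 12
4 2 4 → max 4
2 4 11 → max 11
4 11 18 → max 18
11 18 12 → max 18
18 12 6 → max 18
12 6 14 → max 14

13, 13, 12, 4, 11, 18, 18, 18, 14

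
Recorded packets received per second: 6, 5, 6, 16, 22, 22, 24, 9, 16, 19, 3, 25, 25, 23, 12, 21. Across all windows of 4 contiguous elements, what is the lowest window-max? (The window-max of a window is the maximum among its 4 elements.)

(6, 5, 6, 16) → max 16
(5, 6, 16, 22) → max 22
(6, 16, 22, 22) → max 22
(16, 22, 22, 24) → max 24
(22, 22, 24, 9) → max 24
(22, 24, 9, 16) → max 24
(24, 9, 16, 19) → max 24
(9, 16, 19, 3) → max 19
(16, 19, 3, 25) → max 25
(19, 3, 25, 25) → max 25
(3, 25, 25, 23) → max 25
(25, 25, 23, 12) → max 25
(25, 23, 12, 21) → max 25
Lowest of these is 16.

16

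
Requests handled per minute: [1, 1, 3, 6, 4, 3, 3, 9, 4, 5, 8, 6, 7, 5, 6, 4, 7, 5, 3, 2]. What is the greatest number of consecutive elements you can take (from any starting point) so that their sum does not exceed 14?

4

add 1: [1] sum 1, len 1
add 1: [1, 1] sum 2, len 2
add 3: [1, 1, 3] sum 5, len 3
add 6: [1, 1, 3, 6] sum 11, len 4
add 4: [1, 3, 6, 4] sum 14, len 4
add 3: [6, 4, 3] sum 13, len 3
add 3: [4, 3, 3] sum 10, len 3
add 9: [3, 9] sum 12, len 2
add 4: [9, 4] sum 13, len 2
add 5: [4, 5] sum 9, len 2
add 8: [5, 8] sum 13, len 2
add 6: [8, 6] sum 14, len 2
add 7: [6, 7] sum 13, len 2
add 5: [7, 5] sum 12, len 2
add 6: [5, 6] sum 11, len 2
add 4: [6, 4] sum 10, len 2
add 7: [4, 7] sum 11, len 2
add 5: [7, 5] sum 12, len 2
add 3: [5, 3] sum 8, len 2
add 2: [5, 3, 2] sum 10, len 3
Longest length seen: 4.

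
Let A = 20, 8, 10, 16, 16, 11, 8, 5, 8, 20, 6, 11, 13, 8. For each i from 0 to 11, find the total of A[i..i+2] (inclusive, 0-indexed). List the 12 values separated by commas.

38, 34, 42, 43, 35, 24, 21, 33, 34, 37, 30, 32

Sliding a size-3 window across the 14 values:
[20, 8, 10] → sum 38
[8, 10, 16] → sum 34
[10, 16, 16] → sum 42
[16, 16, 11] → sum 43
[16, 11, 8] → sum 35
[11, 8, 5] → sum 24
[8, 5, 8] → sum 21
[5, 8, 20] → sum 33
[8, 20, 6] → sum 34
[20, 6, 11] → sum 37
[6, 11, 13] → sum 30
[11, 13, 8] → sum 32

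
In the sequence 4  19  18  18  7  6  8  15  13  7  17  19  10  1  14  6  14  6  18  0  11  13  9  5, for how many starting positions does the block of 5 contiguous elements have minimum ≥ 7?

3

[4, 19, 18, 18, 7] → min 4
[19, 18, 18, 7, 6] → min 6
[18, 18, 7, 6, 8] → min 6
[18, 7, 6, 8, 15] → min 6
[7, 6, 8, 15, 13] → min 6
[6, 8, 15, 13, 7] → min 6
[8, 15, 13, 7, 17] → min 7  ≥ 7 ✓
[15, 13, 7, 17, 19] → min 7  ≥ 7 ✓
[13, 7, 17, 19, 10] → min 7  ≥ 7 ✓
[7, 17, 19, 10, 1] → min 1
[17, 19, 10, 1, 14] → min 1
[19, 10, 1, 14, 6] → min 1
[10, 1, 14, 6, 14] → min 1
[1, 14, 6, 14, 6] → min 1
[14, 6, 14, 6, 18] → min 6
[6, 14, 6, 18, 0] → min 0
[14, 6, 18, 0, 11] → min 0
[6, 18, 0, 11, 13] → min 0
[18, 0, 11, 13, 9] → min 0
[0, 11, 13, 9, 5] → min 0
3 windows satisfy the condition.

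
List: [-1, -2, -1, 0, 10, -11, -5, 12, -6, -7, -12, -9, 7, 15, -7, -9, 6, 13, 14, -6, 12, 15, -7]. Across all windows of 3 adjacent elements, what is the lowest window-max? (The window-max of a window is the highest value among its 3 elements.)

-7

-1 -2 -1 → max -1
-2 -1 0 → max 0
-1 0 10 → max 10
0 10 -11 → max 10
10 -11 -5 → max 10
-11 -5 12 → max 12
-5 12 -6 → max 12
12 -6 -7 → max 12
-6 -7 -12 → max -6
-7 -12 -9 → max -7
-12 -9 7 → max 7
-9 7 15 → max 15
7 15 -7 → max 15
15 -7 -9 → max 15
-7 -9 6 → max 6
-9 6 13 → max 13
6 13 14 → max 14
13 14 -6 → max 14
14 -6 12 → max 14
-6 12 15 → max 15
12 15 -7 → max 15
Lowest of these is -7.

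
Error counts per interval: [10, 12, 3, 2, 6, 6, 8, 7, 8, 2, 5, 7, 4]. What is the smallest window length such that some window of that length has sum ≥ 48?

8

add 10: running sum 10 < 48
add 12: running sum 22 < 48
add 3: running sum 25 < 48
add 2: running sum 27 < 48
add 6: running sum 33 < 48
add 6: running sum 39 < 48
add 8: running sum 47 < 48
add 7: shortest ending here [10, 12, 3, 2, 6, 6, 8, 7] sum 54, len 8
add 8: shortest ending here [12, 3, 2, 6, 6, 8, 7, 8] sum 52, len 8
add 2: shortest ending here [12, 3, 2, 6, 6, 8, 7, 8, 2] sum 54, len 9
add 5: shortest ending here [12, 3, 2, 6, 6, 8, 7, 8, 2, 5] sum 59, len 10
add 7: shortest ending here [6, 6, 8, 7, 8, 2, 5, 7] sum 49, len 8
add 4: shortest ending here [6, 6, 8, 7, 8, 2, 5, 7, 4] sum 53, len 9
Shortest qualifying length: 8.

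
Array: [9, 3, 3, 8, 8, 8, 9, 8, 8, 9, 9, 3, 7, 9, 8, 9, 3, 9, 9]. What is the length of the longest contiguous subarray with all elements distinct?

4

add 9: [9] len 1
add 3: [9, 3] len 2
add 3 (repeat 3, move left end past it): [3] len 1
add 8: [3, 8] len 2
add 8 (repeat 8, move left end past it): [8] len 1
add 8 (repeat 8, move left end past it): [8] len 1
add 9: [8, 9] len 2
add 8 (repeat 8, move left end past it): [9, 8] len 2
add 8 (repeat 8, move left end past it): [8] len 1
add 9: [8, 9] len 2
add 9 (repeat 9, move left end past it): [9] len 1
add 3: [9, 3] len 2
add 7: [9, 3, 7] len 3
add 9 (repeat 9, move left end past it): [3, 7, 9] len 3
add 8: [3, 7, 9, 8] len 4
add 9 (repeat 9, move left end past it): [8, 9] len 2
add 3: [8, 9, 3] len 3
add 9 (repeat 9, move left end past it): [3, 9] len 2
add 9 (repeat 9, move left end past it): [9] len 1
Longest all-distinct length: 4.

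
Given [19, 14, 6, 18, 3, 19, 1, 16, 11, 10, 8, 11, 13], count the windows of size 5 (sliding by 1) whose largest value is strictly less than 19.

(19, 14, 6, 18, 3) → max 19
(14, 6, 18, 3, 19) → max 19
(6, 18, 3, 19, 1) → max 19
(18, 3, 19, 1, 16) → max 19
(3, 19, 1, 16, 11) → max 19
(19, 1, 16, 11, 10) → max 19
(1, 16, 11, 10, 8) → max 16  < 19 ✓
(16, 11, 10, 8, 11) → max 16  < 19 ✓
(11, 10, 8, 11, 13) → max 13  < 19 ✓
3 windows satisfy the condition.

3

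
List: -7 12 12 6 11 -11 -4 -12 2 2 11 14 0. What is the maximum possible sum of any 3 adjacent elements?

30

-7 12 12 → sum 17
12 12 6 → sum 30
12 6 11 → sum 29
6 11 -11 → sum 6
11 -11 -4 → sum -4
-11 -4 -12 → sum -27
-4 -12 2 → sum -14
-12 2 2 → sum -8
2 2 11 → sum 15
2 11 14 → sum 27
11 14 0 → sum 25
Maximum of these is 30.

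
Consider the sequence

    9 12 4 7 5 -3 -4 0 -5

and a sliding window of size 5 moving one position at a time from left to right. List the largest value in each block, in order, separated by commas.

9 12 4 7 5 → max 12
12 4 7 5 -3 → max 12
4 7 5 -3 -4 → max 7
7 5 -3 -4 0 → max 7
5 -3 -4 0 -5 → max 5

12, 12, 7, 7, 5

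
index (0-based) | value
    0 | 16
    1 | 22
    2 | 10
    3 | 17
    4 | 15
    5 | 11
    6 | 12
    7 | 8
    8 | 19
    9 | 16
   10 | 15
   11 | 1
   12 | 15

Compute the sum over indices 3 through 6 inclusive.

Elements at indices 3..6: 17, 15, 11, 12
sum(17, 15, 11, 12) = 55

55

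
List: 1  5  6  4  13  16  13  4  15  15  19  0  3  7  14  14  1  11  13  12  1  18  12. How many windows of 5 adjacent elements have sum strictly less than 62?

17

1 5 6 4 13 → sum 29  < 62 ✓
5 6 4 13 16 → sum 44  < 62 ✓
6 4 13 16 13 → sum 52  < 62 ✓
4 13 16 13 4 → sum 50  < 62 ✓
13 16 13 4 15 → sum 61  < 62 ✓
16 13 4 15 15 → sum 63
13 4 15 15 19 → sum 66
4 15 15 19 0 → sum 53  < 62 ✓
15 15 19 0 3 → sum 52  < 62 ✓
15 19 0 3 7 → sum 44  < 62 ✓
19 0 3 7 14 → sum 43  < 62 ✓
0 3 7 14 14 → sum 38  < 62 ✓
3 7 14 14 1 → sum 39  < 62 ✓
7 14 14 1 11 → sum 47  < 62 ✓
14 14 1 11 13 → sum 53  < 62 ✓
14 1 11 13 12 → sum 51  < 62 ✓
1 11 13 12 1 → sum 38  < 62 ✓
11 13 12 1 18 → sum 55  < 62 ✓
13 12 1 18 12 → sum 56  < 62 ✓
17 windows satisfy the condition.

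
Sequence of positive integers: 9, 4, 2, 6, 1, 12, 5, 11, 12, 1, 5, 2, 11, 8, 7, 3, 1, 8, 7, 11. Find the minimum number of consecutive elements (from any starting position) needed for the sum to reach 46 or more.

add 9: running sum 9 < 46
add 4: running sum 13 < 46
add 2: running sum 15 < 46
add 6: running sum 21 < 46
add 1: running sum 22 < 46
add 12: running sum 34 < 46
add 5: running sum 39 < 46
end 7: [9, 4, 2, 6, 1, 12, 5, 11] sum 50, len 8
end 8: [6, 1, 12, 5, 11, 12] sum 47, len 6
end 9: [6, 1, 12, 5, 11, 12, 1] sum 48, len 7
end 10: [12, 5, 11, 12, 1, 5] sum 46, len 6
end 11: [12, 5, 11, 12, 1, 5, 2] sum 48, len 7
end 12: [5, 11, 12, 1, 5, 2, 11] sum 47, len 7
end 13: [11, 12, 1, 5, 2, 11, 8] sum 50, len 7
end 14: [12, 1, 5, 2, 11, 8, 7] sum 46, len 7
end 15: [12, 1, 5, 2, 11, 8, 7, 3] sum 49, len 8
end 16: [12, 1, 5, 2, 11, 8, 7, 3, 1] sum 50, len 9
end 17: [1, 5, 2, 11, 8, 7, 3, 1, 8] sum 46, len 9
end 18: [2, 11, 8, 7, 3, 1, 8, 7] sum 47, len 8
end 19: [11, 8, 7, 3, 1, 8, 7, 11] sum 56, len 8
Shortest qualifying length: 6.

6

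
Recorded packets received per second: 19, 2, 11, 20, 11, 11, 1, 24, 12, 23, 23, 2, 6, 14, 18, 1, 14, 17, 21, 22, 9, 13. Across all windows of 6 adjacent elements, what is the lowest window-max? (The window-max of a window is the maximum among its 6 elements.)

18

19 2 11 20 11 11 → max 20
2 11 20 11 11 1 → max 20
11 20 11 11 1 24 → max 24
20 11 11 1 24 12 → max 24
11 11 1 24 12 23 → max 24
11 1 24 12 23 23 → max 24
1 24 12 23 23 2 → max 24
24 12 23 23 2 6 → max 24
12 23 23 2 6 14 → max 23
23 23 2 6 14 18 → max 23
23 2 6 14 18 1 → max 23
2 6 14 18 1 14 → max 18
6 14 18 1 14 17 → max 18
14 18 1 14 17 21 → max 21
18 1 14 17 21 22 → max 22
1 14 17 21 22 9 → max 22
14 17 21 22 9 13 → max 22
Lowest of these is 18.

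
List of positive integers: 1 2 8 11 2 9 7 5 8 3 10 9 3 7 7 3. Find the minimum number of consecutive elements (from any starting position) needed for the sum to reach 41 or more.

6

Extend right; whenever the sum reaches 41, record the length and shrink from the left:
add 1: running sum 1 < 41
add 2: running sum 3 < 41
add 8: running sum 11 < 41
add 11: running sum 22 < 41
add 2: running sum 24 < 41
add 9: running sum 33 < 41
add 7: running sum 40 < 41
add 5: shortest ending here [8, 11, 2, 9, 7, 5] sum 42, len 6
add 8: shortest ending here [11, 2, 9, 7, 5, 8] sum 42, len 6
add 3: shortest ending here [11, 2, 9, 7, 5, 8, 3] sum 45, len 7
add 10: shortest ending here [9, 7, 5, 8, 3, 10] sum 42, len 6
add 9: shortest ending here [7, 5, 8, 3, 10, 9] sum 42, len 6
add 3: shortest ending here [7, 5, 8, 3, 10, 9, 3] sum 45, len 7
add 7: shortest ending here [5, 8, 3, 10, 9, 3, 7] sum 45, len 7
add 7: shortest ending here [8, 3, 10, 9, 3, 7, 7] sum 47, len 7
add 3: shortest ending here [3, 10, 9, 3, 7, 7, 3] sum 42, len 7
Shortest qualifying length: 6.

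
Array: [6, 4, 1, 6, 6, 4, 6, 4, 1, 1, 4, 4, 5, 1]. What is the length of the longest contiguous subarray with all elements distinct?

3

add 6: [6] len 1
add 4: [6, 4] len 2
add 1: [6, 4, 1] len 3
add 6 (repeat 6, move left end past it): [4, 1, 6] len 3
add 6 (repeat 6, move left end past it): [6] len 1
add 4: [6, 4] len 2
add 6 (repeat 6, move left end past it): [4, 6] len 2
add 4 (repeat 4, move left end past it): [6, 4] len 2
add 1: [6, 4, 1] len 3
add 1 (repeat 1, move left end past it): [1] len 1
add 4: [1, 4] len 2
add 4 (repeat 4, move left end past it): [4] len 1
add 5: [4, 5] len 2
add 1: [4, 5, 1] len 3
Longest all-distinct length: 3.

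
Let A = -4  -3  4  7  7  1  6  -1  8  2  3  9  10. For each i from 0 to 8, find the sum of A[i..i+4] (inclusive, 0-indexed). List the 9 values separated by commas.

(-4, -3, 4, 7, 7) → sum 11
(-3, 4, 7, 7, 1) → sum 16
(4, 7, 7, 1, 6) → sum 25
(7, 7, 1, 6, -1) → sum 20
(7, 1, 6, -1, 8) → sum 21
(1, 6, -1, 8, 2) → sum 16
(6, -1, 8, 2, 3) → sum 18
(-1, 8, 2, 3, 9) → sum 21
(8, 2, 3, 9, 10) → sum 32

11, 16, 25, 20, 21, 16, 18, 21, 32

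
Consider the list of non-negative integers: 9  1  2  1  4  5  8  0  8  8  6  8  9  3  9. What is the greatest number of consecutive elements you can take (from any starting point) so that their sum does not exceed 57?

Extend to the right; shrink from the left whenever the sum exceeds 57:
→ 9: sum 9, len 1
→ 1: sum 10, len 2
→ 2: sum 12, len 3
→ 1: sum 13, len 4
→ 4: sum 17, len 5
→ 5: sum 22, len 6
→ 8: sum 30, len 7
→ 0: sum 30, len 8
→ 8: sum 38, len 9
→ 8: sum 46, len 10
→ 6: sum 52, len 11
→ 8 (dropped 9): sum 51, len 11
→ 9 (dropped 1, 2): sum 57, len 10
→ 3 (dropped 1, 4): sum 55, len 9
→ 9 (dropped 5, 8): sum 51, len 8
Longest length seen: 11.

11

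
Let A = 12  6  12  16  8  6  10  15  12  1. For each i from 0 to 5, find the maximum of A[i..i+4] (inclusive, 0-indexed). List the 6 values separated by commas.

Sliding a size-5 window across the 10 values:
12 6 12 16 8 → max 16
6 12 16 8 6 → max 16
12 16 8 6 10 → max 16
16 8 6 10 15 → max 16
8 6 10 15 12 → max 15
6 10 15 12 1 → max 15

16, 16, 16, 16, 15, 15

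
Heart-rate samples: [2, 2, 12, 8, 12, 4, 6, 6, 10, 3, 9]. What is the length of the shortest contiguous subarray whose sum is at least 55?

add 2: running sum 2 < 55
add 2: running sum 4 < 55
add 12: running sum 16 < 55
add 8: running sum 24 < 55
add 12: running sum 36 < 55
add 4: running sum 40 < 55
add 6: running sum 46 < 55
add 6: running sum 52 < 55
end 8: [12, 8, 12, 4, 6, 6, 10] sum 58, len 7
end 9: [12, 8, 12, 4, 6, 6, 10, 3] sum 61, len 8
end 10: [8, 12, 4, 6, 6, 10, 3, 9] sum 58, len 8
Shortest qualifying length: 7.

7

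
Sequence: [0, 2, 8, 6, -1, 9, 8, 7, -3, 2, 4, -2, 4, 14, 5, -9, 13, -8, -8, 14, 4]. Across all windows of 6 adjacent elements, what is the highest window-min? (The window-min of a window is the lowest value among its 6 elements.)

Window mins for each of the 16 positions:
0 2 8 6 -1 9 → min -1
2 8 6 -1 9 8 → min -1
8 6 -1 9 8 7 → min -1
6 -1 9 8 7 -3 → min -3
-1 9 8 7 -3 2 → min -3
9 8 7 -3 2 4 → min -3
8 7 -3 2 4 -2 → min -3
7 -3 2 4 -2 4 → min -3
-3 2 4 -2 4 14 → min -3
2 4 -2 4 14 5 → min -2
4 -2 4 14 5 -9 → min -9
-2 4 14 5 -9 13 → min -9
4 14 5 -9 13 -8 → min -9
14 5 -9 13 -8 -8 → min -9
5 -9 13 -8 -8 14 → min -9
-9 13 -8 -8 14 4 → min -9
Highest of these is -1.

-1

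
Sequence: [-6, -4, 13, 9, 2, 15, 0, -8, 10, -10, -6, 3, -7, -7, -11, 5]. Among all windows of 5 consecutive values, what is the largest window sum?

(-6, -4, 13, 9, 2) → sum 14
(-4, 13, 9, 2, 15) → sum 35
(13, 9, 2, 15, 0) → sum 39
(9, 2, 15, 0, -8) → sum 18
(2, 15, 0, -8, 10) → sum 19
(15, 0, -8, 10, -10) → sum 7
(0, -8, 10, -10, -6) → sum -14
(-8, 10, -10, -6, 3) → sum -11
(10, -10, -6, 3, -7) → sum -10
(-10, -6, 3, -7, -7) → sum -27
(-6, 3, -7, -7, -11) → sum -28
(3, -7, -7, -11, 5) → sum -17
Largest of these is 39.

39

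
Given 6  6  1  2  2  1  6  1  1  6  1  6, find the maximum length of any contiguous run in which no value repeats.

add 6: [6] len 1
add 6 (repeat 6, move left end past it): [6] len 1
add 1: [6, 1] len 2
add 2: [6, 1, 2] len 3
add 2 (repeat 2, move left end past it): [2] len 1
add 1: [2, 1] len 2
add 6: [2, 1, 6] len 3
add 1 (repeat 1, move left end past it): [6, 1] len 2
add 1 (repeat 1, move left end past it): [1] len 1
add 6: [1, 6] len 2
add 1 (repeat 1, move left end past it): [6, 1] len 2
add 6 (repeat 6, move left end past it): [1, 6] len 2
Longest all-distinct length: 3.

3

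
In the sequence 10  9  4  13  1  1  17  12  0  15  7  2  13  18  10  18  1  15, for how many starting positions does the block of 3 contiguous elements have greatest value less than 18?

11

10 9 4 → max 10  < 18 ✓
9 4 13 → max 13  < 18 ✓
4 13 1 → max 13  < 18 ✓
13 1 1 → max 13  < 18 ✓
1 1 17 → max 17  < 18 ✓
1 17 12 → max 17  < 18 ✓
17 12 0 → max 17  < 18 ✓
12 0 15 → max 15  < 18 ✓
0 15 7 → max 15  < 18 ✓
15 7 2 → max 15  < 18 ✓
7 2 13 → max 13  < 18 ✓
2 13 18 → max 18
13 18 10 → max 18
18 10 18 → max 18
10 18 1 → max 18
18 1 15 → max 18
11 windows satisfy the condition.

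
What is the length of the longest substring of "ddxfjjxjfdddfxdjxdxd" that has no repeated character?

add d: [d] len 1
add d (repeat d, move left end past it): [d] len 1
add x: [d, x] len 2
add f: [d, x, f] len 3
add j: [d, x, f, j] len 4
add j (repeat j, move left end past it): [j] len 1
add x: [j, x] len 2
add j (repeat j, move left end past it): [x, j] len 2
add f: [x, j, f] len 3
add d: [x, j, f, d] len 4
add d (repeat d, move left end past it): [d] len 1
add d (repeat d, move left end past it): [d] len 1
add f: [d, f] len 2
add x: [d, f, x] len 3
add d (repeat d, move left end past it): [f, x, d] len 3
add j: [f, x, d, j] len 4
add x (repeat x, move left end past it): [d, j, x] len 3
add d (repeat d, move left end past it): [j, x, d] len 3
add x (repeat x, move left end past it): [d, x] len 2
add d (repeat d, move left end past it): [x, d] len 2
Longest all-distinct length: 4.

4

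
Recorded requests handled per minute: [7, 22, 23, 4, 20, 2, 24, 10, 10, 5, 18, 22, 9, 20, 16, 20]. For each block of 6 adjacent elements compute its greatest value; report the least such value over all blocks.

[7, 22, 23, 4, 20, 2] → max 23
[22, 23, 4, 20, 2, 24] → max 24
[23, 4, 20, 2, 24, 10] → max 24
[4, 20, 2, 24, 10, 10] → max 24
[20, 2, 24, 10, 10, 5] → max 24
[2, 24, 10, 10, 5, 18] → max 24
[24, 10, 10, 5, 18, 22] → max 24
[10, 10, 5, 18, 22, 9] → max 22
[10, 5, 18, 22, 9, 20] → max 22
[5, 18, 22, 9, 20, 16] → max 22
[18, 22, 9, 20, 16, 20] → max 22
Least of these is 22.

22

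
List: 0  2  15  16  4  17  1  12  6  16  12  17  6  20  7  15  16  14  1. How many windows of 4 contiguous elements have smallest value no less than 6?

(0, 2, 15, 16) → min 0
(2, 15, 16, 4) → min 2
(15, 16, 4, 17) → min 4
(16, 4, 17, 1) → min 1
(4, 17, 1, 12) → min 1
(17, 1, 12, 6) → min 1
(1, 12, 6, 16) → min 1
(12, 6, 16, 12) → min 6  ≥ 6 ✓
(6, 16, 12, 17) → min 6  ≥ 6 ✓
(16, 12, 17, 6) → min 6  ≥ 6 ✓
(12, 17, 6, 20) → min 6  ≥ 6 ✓
(17, 6, 20, 7) → min 6  ≥ 6 ✓
(6, 20, 7, 15) → min 6  ≥ 6 ✓
(20, 7, 15, 16) → min 7  ≥ 6 ✓
(7, 15, 16, 14) → min 7  ≥ 6 ✓
(15, 16, 14, 1) → min 1
8 windows satisfy the condition.

8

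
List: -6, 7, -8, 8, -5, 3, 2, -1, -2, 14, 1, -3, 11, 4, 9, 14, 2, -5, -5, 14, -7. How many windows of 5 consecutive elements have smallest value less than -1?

16

[-6, 7, -8, 8, -5] → min -8  < -1 ✓
[7, -8, 8, -5, 3] → min -8  < -1 ✓
[-8, 8, -5, 3, 2] → min -8  < -1 ✓
[8, -5, 3, 2, -1] → min -5  < -1 ✓
[-5, 3, 2, -1, -2] → min -5  < -1 ✓
[3, 2, -1, -2, 14] → min -2  < -1 ✓
[2, -1, -2, 14, 1] → min -2  < -1 ✓
[-1, -2, 14, 1, -3] → min -3  < -1 ✓
[-2, 14, 1, -3, 11] → min -3  < -1 ✓
[14, 1, -3, 11, 4] → min -3  < -1 ✓
[1, -3, 11, 4, 9] → min -3  < -1 ✓
[-3, 11, 4, 9, 14] → min -3  < -1 ✓
[11, 4, 9, 14, 2] → min 2
[4, 9, 14, 2, -5] → min -5  < -1 ✓
[9, 14, 2, -5, -5] → min -5  < -1 ✓
[14, 2, -5, -5, 14] → min -5  < -1 ✓
[2, -5, -5, 14, -7] → min -7  < -1 ✓
16 windows satisfy the condition.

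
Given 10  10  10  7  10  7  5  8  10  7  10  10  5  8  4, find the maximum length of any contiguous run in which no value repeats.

add 10: [10] len 1
add 10 (repeat 10, move left end past it): [10] len 1
add 10 (repeat 10, move left end past it): [10] len 1
add 7: [10, 7] len 2
add 10 (repeat 10, move left end past it): [7, 10] len 2
add 7 (repeat 7, move left end past it): [10, 7] len 2
add 5: [10, 7, 5] len 3
add 8: [10, 7, 5, 8] len 4
add 10 (repeat 10, move left end past it): [7, 5, 8, 10] len 4
add 7 (repeat 7, move left end past it): [5, 8, 10, 7] len 4
add 10 (repeat 10, move left end past it): [7, 10] len 2
add 10 (repeat 10, move left end past it): [10] len 1
add 5: [10, 5] len 2
add 8: [10, 5, 8] len 3
add 4: [10, 5, 8, 4] len 4
Longest all-distinct length: 4.

4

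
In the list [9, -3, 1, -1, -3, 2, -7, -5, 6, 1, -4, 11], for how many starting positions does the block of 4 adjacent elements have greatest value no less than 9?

(9, -3, 1, -1) → max 9  ≥ 9 ✓
(-3, 1, -1, -3) → max 1
(1, -1, -3, 2) → max 2
(-1, -3, 2, -7) → max 2
(-3, 2, -7, -5) → max 2
(2, -7, -5, 6) → max 6
(-7, -5, 6, 1) → max 6
(-5, 6, 1, -4) → max 6
(6, 1, -4, 11) → max 11  ≥ 9 ✓
2 windows satisfy the condition.

2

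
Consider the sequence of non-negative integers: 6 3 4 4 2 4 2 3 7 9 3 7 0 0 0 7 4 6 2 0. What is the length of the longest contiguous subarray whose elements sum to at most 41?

12

add 6: [6] sum 6, len 1
add 3: [6, 3] sum 9, len 2
add 4: [6, 3, 4] sum 13, len 3
add 4: [6, 3, 4, 4] sum 17, len 4
add 2: [6, 3, 4, 4, 2] sum 19, len 5
add 4: [6, 3, 4, 4, 2, 4] sum 23, len 6
add 2: [6, 3, 4, 4, 2, 4, 2] sum 25, len 7
add 3: [6, 3, 4, 4, 2, 4, 2, 3] sum 28, len 8
add 7: [6, 3, 4, 4, 2, 4, 2, 3, 7] sum 35, len 9
add 9: [3, 4, 4, 2, 4, 2, 3, 7, 9] sum 38, len 9
add 3: [3, 4, 4, 2, 4, 2, 3, 7, 9, 3] sum 41, len 10
add 7: [4, 2, 4, 2, 3, 7, 9, 3, 7] sum 41, len 9
add 0: [4, 2, 4, 2, 3, 7, 9, 3, 7, 0] sum 41, len 10
add 0: [4, 2, 4, 2, 3, 7, 9, 3, 7, 0, 0] sum 41, len 11
add 0: [4, 2, 4, 2, 3, 7, 9, 3, 7, 0, 0, 0] sum 41, len 12
add 7: [2, 3, 7, 9, 3, 7, 0, 0, 0, 7] sum 38, len 10
add 4: [3, 7, 9, 3, 7, 0, 0, 0, 7, 4] sum 40, len 10
add 6: [9, 3, 7, 0, 0, 0, 7, 4, 6] sum 36, len 9
add 2: [9, 3, 7, 0, 0, 0, 7, 4, 6, 2] sum 38, len 10
add 0: [9, 3, 7, 0, 0, 0, 7, 4, 6, 2, 0] sum 38, len 11
Longest length seen: 12.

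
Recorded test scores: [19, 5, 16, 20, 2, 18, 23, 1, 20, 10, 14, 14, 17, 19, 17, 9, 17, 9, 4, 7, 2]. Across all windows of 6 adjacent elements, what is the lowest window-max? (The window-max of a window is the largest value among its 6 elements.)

17

Each size-6 window and its max:
(19, 5, 16, 20, 2, 18) → max 20
(5, 16, 20, 2, 18, 23) → max 23
(16, 20, 2, 18, 23, 1) → max 23
(20, 2, 18, 23, 1, 20) → max 23
(2, 18, 23, 1, 20, 10) → max 23
(18, 23, 1, 20, 10, 14) → max 23
(23, 1, 20, 10, 14, 14) → max 23
(1, 20, 10, 14, 14, 17) → max 20
(20, 10, 14, 14, 17, 19) → max 20
(10, 14, 14, 17, 19, 17) → max 19
(14, 14, 17, 19, 17, 9) → max 19
(14, 17, 19, 17, 9, 17) → max 19
(17, 19, 17, 9, 17, 9) → max 19
(19, 17, 9, 17, 9, 4) → max 19
(17, 9, 17, 9, 4, 7) → max 17
(9, 17, 9, 4, 7, 2) → max 17
Lowest of these is 17.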